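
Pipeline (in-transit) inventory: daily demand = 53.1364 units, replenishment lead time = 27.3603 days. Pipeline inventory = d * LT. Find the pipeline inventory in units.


Pipeline = 53.1364 * 27.3603 = 1453.8278

1453.8278 units


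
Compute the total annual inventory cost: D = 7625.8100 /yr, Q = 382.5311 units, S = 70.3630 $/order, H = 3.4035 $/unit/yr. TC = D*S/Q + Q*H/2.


Ordering cost = D*S/Q = 1402.6961
Holding cost = Q*H/2 = 650.9723
TC = 1402.6961 + 650.9723 = 2053.6684

2053.6684 $/yr


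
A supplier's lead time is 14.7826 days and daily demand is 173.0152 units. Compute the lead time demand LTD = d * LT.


LTD = 173.0152 * 14.7826 = 2557.6145

2557.6145 units


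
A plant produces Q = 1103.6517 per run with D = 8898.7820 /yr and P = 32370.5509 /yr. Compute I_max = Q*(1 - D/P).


D/P = 0.2749
1 - D/P = 0.7251
I_max = 1103.6517 * 0.7251 = 800.2538

800.2538 units


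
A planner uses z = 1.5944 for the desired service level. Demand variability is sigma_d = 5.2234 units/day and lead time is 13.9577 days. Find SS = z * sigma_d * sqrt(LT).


sqrt(LT) = sqrt(13.9577) = 3.7360
SS = 1.5944 * 5.2234 * 3.7360 = 31.1141

31.1141 units


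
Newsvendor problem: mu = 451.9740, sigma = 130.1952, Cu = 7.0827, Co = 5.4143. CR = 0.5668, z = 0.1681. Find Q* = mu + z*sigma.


CR = Cu/(Cu+Co) = 7.0827/(7.0827+5.4143) = 0.5668
z = 0.1681
Q* = 451.9740 + 0.1681 * 130.1952 = 473.8598

473.8598 units


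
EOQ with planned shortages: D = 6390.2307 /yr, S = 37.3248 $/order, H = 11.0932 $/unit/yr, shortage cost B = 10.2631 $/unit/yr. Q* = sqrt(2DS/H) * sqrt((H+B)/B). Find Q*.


sqrt(2DS/H) = 207.3689
sqrt((H+B)/B) = 1.4425
Q* = 207.3689 * 1.4425 = 299.1351

299.1351 units


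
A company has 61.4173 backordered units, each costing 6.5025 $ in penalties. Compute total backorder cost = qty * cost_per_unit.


Total = 61.4173 * 6.5025 = 399.3660

399.3660 $


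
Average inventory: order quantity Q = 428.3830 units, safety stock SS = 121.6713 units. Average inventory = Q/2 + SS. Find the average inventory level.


Q/2 = 214.1915
Avg = 214.1915 + 121.6713 = 335.8628

335.8628 units


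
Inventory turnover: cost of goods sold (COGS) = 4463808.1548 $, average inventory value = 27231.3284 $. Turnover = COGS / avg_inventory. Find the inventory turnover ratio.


Turnover = 4463808.1548 / 27231.3284 = 163.9218

163.9218


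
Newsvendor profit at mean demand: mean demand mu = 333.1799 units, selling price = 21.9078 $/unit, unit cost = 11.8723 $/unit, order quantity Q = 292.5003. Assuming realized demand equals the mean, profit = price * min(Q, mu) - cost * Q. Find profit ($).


Sales at mu = min(292.5003, 333.1799) = 292.5003
Revenue = 21.9078 * 292.5003 = 6408.0381
Total cost = 11.8723 * 292.5003 = 3472.6513
Profit = 6408.0381 - 3472.6513 = 2935.3868

2935.3868 $


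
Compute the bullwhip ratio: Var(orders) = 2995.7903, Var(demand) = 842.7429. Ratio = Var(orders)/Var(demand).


BW = 2995.7903 / 842.7429 = 3.5548

3.5548


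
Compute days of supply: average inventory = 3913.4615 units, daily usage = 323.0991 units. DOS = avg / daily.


DOS = 3913.4615 / 323.0991 = 12.1123

12.1123 days


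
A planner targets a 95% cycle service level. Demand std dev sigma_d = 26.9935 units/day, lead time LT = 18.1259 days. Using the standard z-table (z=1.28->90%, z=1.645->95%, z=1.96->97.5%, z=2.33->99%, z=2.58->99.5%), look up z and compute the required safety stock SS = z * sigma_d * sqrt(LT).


From the table, SL = 95% corresponds to z = 1.645
sqrt(LT) = sqrt(18.1259) = 4.2575
SS = 1.645 * 26.9935 * 4.2575 = 189.0492

189.0492 units


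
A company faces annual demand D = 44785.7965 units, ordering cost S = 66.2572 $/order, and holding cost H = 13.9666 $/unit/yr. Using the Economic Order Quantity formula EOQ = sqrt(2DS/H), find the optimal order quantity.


2*D*S = 2 * 44785.7965 * 66.2572 = 5934762.9517
2*D*S/H = 424925.3900
EOQ = sqrt(424925.3900) = 651.8630

651.8630 units


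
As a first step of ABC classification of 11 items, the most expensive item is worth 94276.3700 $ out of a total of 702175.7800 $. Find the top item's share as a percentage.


Top item = 94276.3700
Total = 702175.7800
Percentage = 94276.3700 / 702175.7800 * 100 = 13.4263

13.4263%


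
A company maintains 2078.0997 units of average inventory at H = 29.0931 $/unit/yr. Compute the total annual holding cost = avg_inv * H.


Cost = 2078.0997 * 29.0931 = 60458.3624

60458.3624 $/yr


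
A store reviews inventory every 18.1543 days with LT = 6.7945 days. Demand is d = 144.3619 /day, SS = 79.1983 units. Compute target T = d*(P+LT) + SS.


P + LT = 24.9488
d*(P+LT) = 144.3619 * 24.9488 = 3601.6562
T = 3601.6562 + 79.1983 = 3680.8545

3680.8545 units


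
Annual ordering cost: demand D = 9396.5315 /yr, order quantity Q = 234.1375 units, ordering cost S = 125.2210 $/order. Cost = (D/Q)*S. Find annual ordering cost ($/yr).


Number of orders = D/Q = 40.1325
Cost = 40.1325 * 125.2210 = 5025.4362

5025.4362 $/yr


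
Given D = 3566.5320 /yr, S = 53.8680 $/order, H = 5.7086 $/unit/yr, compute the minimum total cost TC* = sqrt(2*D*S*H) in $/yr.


2*D*S*H = 2193494.6793
TC* = sqrt(2193494.6793) = 1481.0451

1481.0451 $/yr


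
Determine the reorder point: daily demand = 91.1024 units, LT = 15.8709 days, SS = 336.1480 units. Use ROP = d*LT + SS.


d*LT = 91.1024 * 15.8709 = 1445.8771
ROP = 1445.8771 + 336.1480 = 1782.0251

1782.0251 units


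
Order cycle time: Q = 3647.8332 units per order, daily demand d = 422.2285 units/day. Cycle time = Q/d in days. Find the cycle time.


Cycle = 3647.8332 / 422.2285 = 8.6395

8.6395 days


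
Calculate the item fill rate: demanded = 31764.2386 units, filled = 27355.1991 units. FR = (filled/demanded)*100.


FR = 27355.1991 / 31764.2386 * 100 = 86.1195

86.1195%


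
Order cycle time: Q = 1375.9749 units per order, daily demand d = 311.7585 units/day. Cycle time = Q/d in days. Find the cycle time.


Cycle = 1375.9749 / 311.7585 = 4.4136

4.4136 days


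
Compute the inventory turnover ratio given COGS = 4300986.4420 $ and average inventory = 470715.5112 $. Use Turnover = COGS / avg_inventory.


Turnover = 4300986.4420 / 470715.5112 = 9.1371

9.1371


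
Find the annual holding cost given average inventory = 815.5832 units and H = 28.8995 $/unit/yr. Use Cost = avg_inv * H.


Cost = 815.5832 * 28.8995 = 23569.9467

23569.9467 $/yr


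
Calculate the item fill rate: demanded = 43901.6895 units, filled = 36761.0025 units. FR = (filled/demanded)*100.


FR = 36761.0025 / 43901.6895 * 100 = 83.7348

83.7348%


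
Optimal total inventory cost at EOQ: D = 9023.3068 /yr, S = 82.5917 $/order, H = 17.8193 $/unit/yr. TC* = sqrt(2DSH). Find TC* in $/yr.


2*D*S*H = 26559675.4967
TC* = sqrt(26559675.4967) = 5153.6080

5153.6080 $/yr


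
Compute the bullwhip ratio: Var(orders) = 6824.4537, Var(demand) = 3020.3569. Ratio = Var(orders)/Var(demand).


BW = 6824.4537 / 3020.3569 = 2.2595

2.2595


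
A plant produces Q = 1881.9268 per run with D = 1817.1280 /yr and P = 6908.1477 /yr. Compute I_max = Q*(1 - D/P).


D/P = 0.2630
1 - D/P = 0.7370
I_max = 1881.9268 * 0.7370 = 1386.9024

1386.9024 units


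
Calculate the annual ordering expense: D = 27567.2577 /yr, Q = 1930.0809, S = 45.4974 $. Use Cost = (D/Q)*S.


Number of orders = D/Q = 14.2830
Cost = 14.2830 * 45.4974 = 649.8373

649.8373 $/yr


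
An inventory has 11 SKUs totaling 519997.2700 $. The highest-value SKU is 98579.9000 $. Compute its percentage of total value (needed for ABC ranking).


Top item = 98579.9000
Total = 519997.2700
Percentage = 98579.9000 / 519997.2700 * 100 = 18.9578

18.9578%


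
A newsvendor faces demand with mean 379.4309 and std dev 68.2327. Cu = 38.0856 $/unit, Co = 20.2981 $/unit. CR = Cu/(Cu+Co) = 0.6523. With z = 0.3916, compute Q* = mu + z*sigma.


CR = Cu/(Cu+Co) = 38.0856/(38.0856+20.2981) = 0.6523
z = 0.3916
Q* = 379.4309 + 0.3916 * 68.2327 = 406.1508

406.1508 units


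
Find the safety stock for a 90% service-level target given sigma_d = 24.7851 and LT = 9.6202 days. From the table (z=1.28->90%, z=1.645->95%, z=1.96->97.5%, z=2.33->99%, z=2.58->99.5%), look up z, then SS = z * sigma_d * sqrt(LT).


From the table, SL = 90% corresponds to z = 1.28
sqrt(LT) = sqrt(9.6202) = 3.1016
SS = 1.28 * 24.7851 * 3.1016 = 98.3995

98.3995 units


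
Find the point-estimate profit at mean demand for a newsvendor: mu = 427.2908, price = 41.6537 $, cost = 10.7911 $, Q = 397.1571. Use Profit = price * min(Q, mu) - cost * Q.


Sales at mu = min(397.1571, 427.2908) = 397.1571
Revenue = 41.6537 * 397.1571 = 16543.0627
Total cost = 10.7911 * 397.1571 = 4285.7620
Profit = 16543.0627 - 4285.7620 = 12257.3007

12257.3007 $


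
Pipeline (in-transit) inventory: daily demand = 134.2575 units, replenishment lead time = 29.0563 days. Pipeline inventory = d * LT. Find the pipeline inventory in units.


Pipeline = 134.2575 * 29.0563 = 3901.0262

3901.0262 units


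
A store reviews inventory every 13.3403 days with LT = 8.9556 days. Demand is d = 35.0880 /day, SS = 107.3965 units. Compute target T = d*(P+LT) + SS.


P + LT = 22.2959
d*(P+LT) = 35.0880 * 22.2959 = 782.3185
T = 782.3185 + 107.3965 = 889.7150

889.7150 units


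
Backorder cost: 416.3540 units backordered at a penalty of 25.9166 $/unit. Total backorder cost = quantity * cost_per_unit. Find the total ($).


Total = 416.3540 * 25.9166 = 10790.4801

10790.4801 $


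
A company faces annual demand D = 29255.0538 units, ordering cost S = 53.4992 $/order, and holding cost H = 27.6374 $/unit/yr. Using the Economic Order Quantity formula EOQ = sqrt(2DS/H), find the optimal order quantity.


2*D*S = 2 * 29255.0538 * 53.4992 = 3130243.9485
2*D*S/H = 113261.1587
EOQ = sqrt(113261.1587) = 336.5430

336.5430 units


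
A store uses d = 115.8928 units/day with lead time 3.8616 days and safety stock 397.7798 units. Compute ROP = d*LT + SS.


d*LT = 115.8928 * 3.8616 = 447.5316
ROP = 447.5316 + 397.7798 = 845.3114

845.3114 units


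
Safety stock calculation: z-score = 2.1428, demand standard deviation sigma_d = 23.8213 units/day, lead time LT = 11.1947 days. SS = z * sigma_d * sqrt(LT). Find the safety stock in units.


sqrt(LT) = sqrt(11.1947) = 3.3458
SS = 2.1428 * 23.8213 * 3.3458 = 170.7864

170.7864 units


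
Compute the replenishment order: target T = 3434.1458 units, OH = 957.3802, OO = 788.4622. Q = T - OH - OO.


Inventory position = OH + OO = 957.3802 + 788.4622 = 1745.8424
Q = 3434.1458 - 1745.8424 = 1688.3034

1688.3034 units


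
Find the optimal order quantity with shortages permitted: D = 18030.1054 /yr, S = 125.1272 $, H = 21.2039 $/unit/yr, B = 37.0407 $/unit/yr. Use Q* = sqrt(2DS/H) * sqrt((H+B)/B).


sqrt(2DS/H) = 461.2986
sqrt((H+B)/B) = 1.2540
Q* = 461.2986 * 1.2540 = 578.4560

578.4560 units


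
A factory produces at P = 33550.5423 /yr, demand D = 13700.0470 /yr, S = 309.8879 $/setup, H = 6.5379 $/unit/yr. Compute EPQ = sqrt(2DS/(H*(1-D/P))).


1 - D/P = 1 - 0.4083 = 0.5917
H*(1-D/P) = 3.8682
2DS = 8490957.5895
EPQ = sqrt(2195061.0064) = 1481.5738

1481.5738 units


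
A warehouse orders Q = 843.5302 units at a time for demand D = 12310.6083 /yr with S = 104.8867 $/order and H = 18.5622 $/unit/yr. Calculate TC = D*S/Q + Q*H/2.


Ordering cost = D*S/Q = 1530.7325
Holding cost = Q*H/2 = 7828.8881
TC = 1530.7325 + 7828.8881 = 9359.6206

9359.6206 $/yr


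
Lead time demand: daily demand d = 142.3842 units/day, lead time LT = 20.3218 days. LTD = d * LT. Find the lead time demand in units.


LTD = 142.3842 * 20.3218 = 2893.5032

2893.5032 units


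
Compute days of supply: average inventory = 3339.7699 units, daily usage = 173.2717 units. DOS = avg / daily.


DOS = 3339.7699 / 173.2717 = 19.2748

19.2748 days


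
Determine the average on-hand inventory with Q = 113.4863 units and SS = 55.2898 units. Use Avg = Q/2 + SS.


Q/2 = 56.7431
Avg = 56.7431 + 55.2898 = 112.0329

112.0329 units


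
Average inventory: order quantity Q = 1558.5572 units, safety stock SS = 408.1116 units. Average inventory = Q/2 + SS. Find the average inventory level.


Q/2 = 779.2786
Avg = 779.2786 + 408.1116 = 1187.3902

1187.3902 units


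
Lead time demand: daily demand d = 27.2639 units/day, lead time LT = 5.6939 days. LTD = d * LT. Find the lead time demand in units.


LTD = 27.2639 * 5.6939 = 155.2379

155.2379 units


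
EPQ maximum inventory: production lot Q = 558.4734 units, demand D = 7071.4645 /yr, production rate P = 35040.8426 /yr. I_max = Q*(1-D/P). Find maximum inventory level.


D/P = 0.2018
1 - D/P = 0.7982
I_max = 558.4734 * 0.7982 = 445.7699

445.7699 units


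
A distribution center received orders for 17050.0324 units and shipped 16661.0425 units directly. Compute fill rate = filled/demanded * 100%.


FR = 16661.0425 / 17050.0324 * 100 = 97.7185

97.7185%


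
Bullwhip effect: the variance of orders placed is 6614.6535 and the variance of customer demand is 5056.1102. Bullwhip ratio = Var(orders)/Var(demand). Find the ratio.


BW = 6614.6535 / 5056.1102 = 1.3082

1.3082


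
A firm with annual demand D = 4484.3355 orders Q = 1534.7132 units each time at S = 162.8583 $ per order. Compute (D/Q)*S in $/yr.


Number of orders = D/Q = 2.9219
Cost = 2.9219 * 162.8583 = 475.8617

475.8617 $/yr


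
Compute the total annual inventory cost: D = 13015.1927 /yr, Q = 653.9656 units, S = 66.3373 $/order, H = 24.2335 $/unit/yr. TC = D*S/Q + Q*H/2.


Ordering cost = D*S/Q = 1320.2418
Holding cost = Q*H/2 = 7923.9377
TC = 1320.2418 + 7923.9377 = 9244.1795

9244.1795 $/yr


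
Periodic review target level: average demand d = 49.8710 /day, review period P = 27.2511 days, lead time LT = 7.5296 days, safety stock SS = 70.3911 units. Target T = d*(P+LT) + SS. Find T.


P + LT = 34.7807
d*(P+LT) = 49.8710 * 34.7807 = 1734.5483
T = 1734.5483 + 70.3911 = 1804.9394

1804.9394 units


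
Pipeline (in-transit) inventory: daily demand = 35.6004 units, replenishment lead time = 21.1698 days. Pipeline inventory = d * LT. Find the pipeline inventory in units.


Pipeline = 35.6004 * 21.1698 = 753.6533

753.6533 units


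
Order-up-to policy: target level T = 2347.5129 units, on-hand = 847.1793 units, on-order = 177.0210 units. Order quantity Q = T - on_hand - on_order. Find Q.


Inventory position = OH + OO = 847.1793 + 177.0210 = 1024.2003
Q = 2347.5129 - 1024.2003 = 1323.3126

1323.3126 units


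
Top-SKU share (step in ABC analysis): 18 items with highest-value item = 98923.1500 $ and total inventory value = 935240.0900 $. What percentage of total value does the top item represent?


Top item = 98923.1500
Total = 935240.0900
Percentage = 98923.1500 / 935240.0900 * 100 = 10.5773

10.5773%


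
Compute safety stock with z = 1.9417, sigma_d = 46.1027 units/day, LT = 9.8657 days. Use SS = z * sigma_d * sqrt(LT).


sqrt(LT) = sqrt(9.8657) = 3.1410
SS = 1.9417 * 46.1027 * 3.1410 = 281.1722

281.1722 units


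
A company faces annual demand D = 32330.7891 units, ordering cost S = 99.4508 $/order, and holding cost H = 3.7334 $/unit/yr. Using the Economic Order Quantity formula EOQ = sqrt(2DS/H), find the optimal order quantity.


2*D*S = 2 * 32330.7891 * 99.4508 = 6430645.6813
2*D*S/H = 1722463.6206
EOQ = sqrt(1722463.6206) = 1312.4266

1312.4266 units


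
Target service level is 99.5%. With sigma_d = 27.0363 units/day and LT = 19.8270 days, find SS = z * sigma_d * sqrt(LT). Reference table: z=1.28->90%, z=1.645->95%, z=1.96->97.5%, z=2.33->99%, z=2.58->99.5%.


From the table, SL = 99.5% corresponds to z = 2.58
sqrt(LT) = sqrt(19.8270) = 4.4528
SS = 2.58 * 27.0363 * 4.4528 = 310.5957

310.5957 units


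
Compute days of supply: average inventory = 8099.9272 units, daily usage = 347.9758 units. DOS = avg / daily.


DOS = 8099.9272 / 347.9758 = 23.2773

23.2773 days


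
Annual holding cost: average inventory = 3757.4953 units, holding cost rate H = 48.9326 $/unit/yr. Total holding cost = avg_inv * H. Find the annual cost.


Cost = 3757.4953 * 48.9326 = 183864.0145

183864.0145 $/yr


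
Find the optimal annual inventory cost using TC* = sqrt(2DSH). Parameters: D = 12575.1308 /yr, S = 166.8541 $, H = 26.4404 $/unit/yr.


2*D*S*H = 110955136.1107
TC* = sqrt(110955136.1107) = 10533.5244

10533.5244 $/yr


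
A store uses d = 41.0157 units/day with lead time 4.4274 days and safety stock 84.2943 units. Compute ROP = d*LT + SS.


d*LT = 41.0157 * 4.4274 = 181.5929
ROP = 181.5929 + 84.2943 = 265.8872

265.8872 units


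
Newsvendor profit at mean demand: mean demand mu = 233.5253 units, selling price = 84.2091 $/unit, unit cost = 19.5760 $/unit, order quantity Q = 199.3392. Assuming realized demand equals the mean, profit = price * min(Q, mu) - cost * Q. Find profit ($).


Sales at mu = min(199.3392, 233.5253) = 199.3392
Revenue = 84.2091 * 199.3392 = 16786.1746
Total cost = 19.5760 * 199.3392 = 3902.2642
Profit = 16786.1746 - 3902.2642 = 12883.9104

12883.9104 $


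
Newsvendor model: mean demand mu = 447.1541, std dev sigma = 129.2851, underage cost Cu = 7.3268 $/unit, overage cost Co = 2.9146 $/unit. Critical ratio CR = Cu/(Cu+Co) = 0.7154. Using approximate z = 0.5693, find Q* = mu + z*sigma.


CR = Cu/(Cu+Co) = 7.3268/(7.3268+2.9146) = 0.7154
z = 0.5693
Q* = 447.1541 + 0.5693 * 129.2851 = 520.7561

520.7561 units


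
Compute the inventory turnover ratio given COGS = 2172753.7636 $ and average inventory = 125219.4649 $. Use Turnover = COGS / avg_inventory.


Turnover = 2172753.7636 / 125219.4649 = 17.3516

17.3516


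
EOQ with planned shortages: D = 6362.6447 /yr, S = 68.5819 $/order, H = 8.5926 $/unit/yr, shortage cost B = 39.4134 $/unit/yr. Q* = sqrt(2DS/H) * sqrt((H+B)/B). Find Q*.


sqrt(2DS/H) = 318.6958
sqrt((H+B)/B) = 1.1036
Q* = 318.6958 * 1.1036 = 351.7241

351.7241 units


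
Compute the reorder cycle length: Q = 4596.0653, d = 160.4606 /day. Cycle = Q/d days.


Cycle = 4596.0653 / 160.4606 = 28.6430

28.6430 days


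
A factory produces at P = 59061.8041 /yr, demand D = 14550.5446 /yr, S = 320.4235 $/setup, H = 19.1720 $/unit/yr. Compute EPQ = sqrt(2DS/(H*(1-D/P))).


1 - D/P = 1 - 0.2464 = 0.7536
H*(1-D/P) = 14.4488
2DS = 9324672.8553
EPQ = sqrt(645361.4343) = 803.3439

803.3439 units


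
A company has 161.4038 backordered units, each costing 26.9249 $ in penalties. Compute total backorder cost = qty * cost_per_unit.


Total = 161.4038 * 26.9249 = 4345.7812

4345.7812 $


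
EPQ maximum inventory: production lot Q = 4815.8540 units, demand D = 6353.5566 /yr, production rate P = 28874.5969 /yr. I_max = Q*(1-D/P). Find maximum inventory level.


D/P = 0.2200
1 - D/P = 0.7800
I_max = 4815.8540 * 0.7800 = 3756.1751

3756.1751 units


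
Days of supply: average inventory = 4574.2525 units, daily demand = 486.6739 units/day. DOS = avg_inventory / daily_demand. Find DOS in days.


DOS = 4574.2525 / 486.6739 = 9.3990

9.3990 days


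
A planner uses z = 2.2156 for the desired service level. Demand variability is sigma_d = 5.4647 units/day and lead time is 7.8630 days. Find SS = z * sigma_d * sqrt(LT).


sqrt(LT) = sqrt(7.8630) = 2.8041
SS = 2.2156 * 5.4647 * 2.8041 = 33.9509

33.9509 units


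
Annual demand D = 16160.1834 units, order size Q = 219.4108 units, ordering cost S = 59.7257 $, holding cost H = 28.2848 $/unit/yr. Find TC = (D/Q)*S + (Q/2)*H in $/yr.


Ordering cost = D*S/Q = 4398.9551
Holding cost = Q*H/2 = 3102.9953
TC = 4398.9551 + 3102.9953 = 7501.9504

7501.9504 $/yr


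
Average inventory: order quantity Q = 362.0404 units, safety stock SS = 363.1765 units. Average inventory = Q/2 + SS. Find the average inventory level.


Q/2 = 181.0202
Avg = 181.0202 + 363.1765 = 544.1967

544.1967 units


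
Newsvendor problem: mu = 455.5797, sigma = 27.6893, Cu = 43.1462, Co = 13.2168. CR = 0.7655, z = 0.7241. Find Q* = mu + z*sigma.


CR = Cu/(Cu+Co) = 43.1462/(43.1462+13.2168) = 0.7655
z = 0.7241
Q* = 455.5797 + 0.7241 * 27.6893 = 475.6295

475.6295 units


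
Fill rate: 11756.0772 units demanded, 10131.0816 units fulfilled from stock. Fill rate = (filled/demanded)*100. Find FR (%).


FR = 10131.0816 / 11756.0772 * 100 = 86.1774

86.1774%


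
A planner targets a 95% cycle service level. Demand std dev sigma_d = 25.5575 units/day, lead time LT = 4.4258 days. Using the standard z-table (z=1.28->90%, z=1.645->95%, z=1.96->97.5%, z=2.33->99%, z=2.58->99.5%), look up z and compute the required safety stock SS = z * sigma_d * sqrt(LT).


From the table, SL = 95% corresponds to z = 1.645
sqrt(LT) = sqrt(4.4258) = 2.1038
SS = 1.645 * 25.5575 * 2.1038 = 88.4464

88.4464 units


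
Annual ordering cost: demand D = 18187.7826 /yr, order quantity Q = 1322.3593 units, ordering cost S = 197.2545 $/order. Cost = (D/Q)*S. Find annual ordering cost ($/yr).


Number of orders = D/Q = 13.7540
Cost = 13.7540 * 197.2545 = 2713.0463

2713.0463 $/yr


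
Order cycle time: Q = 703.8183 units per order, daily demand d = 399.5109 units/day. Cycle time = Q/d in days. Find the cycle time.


Cycle = 703.8183 / 399.5109 = 1.7617

1.7617 days


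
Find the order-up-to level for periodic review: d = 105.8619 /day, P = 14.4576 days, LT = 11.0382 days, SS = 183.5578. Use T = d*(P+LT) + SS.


P + LT = 25.4958
d*(P+LT) = 105.8619 * 25.4958 = 2699.0338
T = 2699.0338 + 183.5578 = 2882.5916

2882.5916 units


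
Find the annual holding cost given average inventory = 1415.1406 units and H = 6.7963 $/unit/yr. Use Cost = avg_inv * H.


Cost = 1415.1406 * 6.7963 = 9617.7201

9617.7201 $/yr


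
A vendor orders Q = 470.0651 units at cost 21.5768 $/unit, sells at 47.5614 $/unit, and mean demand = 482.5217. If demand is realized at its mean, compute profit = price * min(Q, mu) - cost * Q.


Sales at mu = min(470.0651, 482.5217) = 470.0651
Revenue = 47.5614 * 470.0651 = 22356.9542
Total cost = 21.5768 * 470.0651 = 10142.5006
Profit = 22356.9542 - 10142.5006 = 12214.4536

12214.4536 $


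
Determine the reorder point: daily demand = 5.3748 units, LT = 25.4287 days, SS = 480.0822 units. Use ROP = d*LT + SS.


d*LT = 5.3748 * 25.4287 = 136.6742
ROP = 136.6742 + 480.0822 = 616.7564

616.7564 units


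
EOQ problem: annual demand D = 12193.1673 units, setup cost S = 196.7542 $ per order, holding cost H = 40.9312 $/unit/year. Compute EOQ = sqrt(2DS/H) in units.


2*D*S = 2 * 12193.1673 * 196.7542 = 4798113.7552
2*D*S/H = 117223.8721
EOQ = sqrt(117223.8721) = 342.3797

342.3797 units


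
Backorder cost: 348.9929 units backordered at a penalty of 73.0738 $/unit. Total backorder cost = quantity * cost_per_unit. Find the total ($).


Total = 348.9929 * 73.0738 = 25502.2374

25502.2374 $


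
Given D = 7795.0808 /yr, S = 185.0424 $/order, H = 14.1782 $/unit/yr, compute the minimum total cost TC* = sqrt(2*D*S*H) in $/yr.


2*D*S*H = 40901851.5157
TC* = sqrt(40901851.5157) = 6395.4555

6395.4555 $/yr


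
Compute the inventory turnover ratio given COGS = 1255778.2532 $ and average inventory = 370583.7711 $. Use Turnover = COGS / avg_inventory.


Turnover = 1255778.2532 / 370583.7711 = 3.3886

3.3886


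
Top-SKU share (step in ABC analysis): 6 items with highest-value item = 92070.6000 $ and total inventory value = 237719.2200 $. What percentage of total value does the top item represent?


Top item = 92070.6000
Total = 237719.2200
Percentage = 92070.6000 / 237719.2200 * 100 = 38.7308

38.7308%


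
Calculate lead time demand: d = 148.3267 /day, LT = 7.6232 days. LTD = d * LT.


LTD = 148.3267 * 7.6232 = 1130.7241

1130.7241 units


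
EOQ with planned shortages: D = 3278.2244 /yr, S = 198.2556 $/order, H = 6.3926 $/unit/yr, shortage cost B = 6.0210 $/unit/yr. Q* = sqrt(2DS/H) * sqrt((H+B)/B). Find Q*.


sqrt(2DS/H) = 450.9291
sqrt((H+B)/B) = 1.4359
Q* = 450.9291 * 1.4359 = 647.4748

647.4748 units


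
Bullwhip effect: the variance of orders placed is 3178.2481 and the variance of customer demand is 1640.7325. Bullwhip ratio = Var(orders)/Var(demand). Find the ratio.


BW = 3178.2481 / 1640.7325 = 1.9371

1.9371


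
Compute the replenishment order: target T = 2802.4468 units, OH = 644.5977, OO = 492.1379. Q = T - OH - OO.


Inventory position = OH + OO = 644.5977 + 492.1379 = 1136.7356
Q = 2802.4468 - 1136.7356 = 1665.7112

1665.7112 units


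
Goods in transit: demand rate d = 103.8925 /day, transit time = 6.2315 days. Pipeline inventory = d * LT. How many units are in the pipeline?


Pipeline = 103.8925 * 6.2315 = 647.4061

647.4061 units


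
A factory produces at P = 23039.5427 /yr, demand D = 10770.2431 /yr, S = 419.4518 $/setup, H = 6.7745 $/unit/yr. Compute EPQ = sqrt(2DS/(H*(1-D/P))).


1 - D/P = 1 - 0.4675 = 0.5325
H*(1-D/P) = 3.6076
2DS = 9035195.7095
EPQ = sqrt(2504461.7333) = 1582.5491

1582.5491 units


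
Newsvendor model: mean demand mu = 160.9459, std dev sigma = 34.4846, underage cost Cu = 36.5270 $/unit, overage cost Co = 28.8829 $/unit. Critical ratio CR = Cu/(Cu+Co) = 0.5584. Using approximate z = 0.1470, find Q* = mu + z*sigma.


CR = Cu/(Cu+Co) = 36.5270/(36.5270+28.8829) = 0.5584
z = 0.1470
Q* = 160.9459 + 0.1470 * 34.4846 = 166.0151

166.0151 units


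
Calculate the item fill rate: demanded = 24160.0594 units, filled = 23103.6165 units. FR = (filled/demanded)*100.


FR = 23103.6165 / 24160.0594 * 100 = 95.6273

95.6273%


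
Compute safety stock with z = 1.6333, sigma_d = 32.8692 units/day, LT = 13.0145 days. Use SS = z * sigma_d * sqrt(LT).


sqrt(LT) = sqrt(13.0145) = 3.6076
SS = 1.6333 * 32.8692 * 3.6076 = 193.6729

193.6729 units


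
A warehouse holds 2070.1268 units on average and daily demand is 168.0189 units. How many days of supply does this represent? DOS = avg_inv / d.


DOS = 2070.1268 / 168.0189 = 12.3208

12.3208 days


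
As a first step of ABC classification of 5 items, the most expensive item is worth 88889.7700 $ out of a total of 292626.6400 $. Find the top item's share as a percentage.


Top item = 88889.7700
Total = 292626.6400
Percentage = 88889.7700 / 292626.6400 * 100 = 30.3765

30.3765%


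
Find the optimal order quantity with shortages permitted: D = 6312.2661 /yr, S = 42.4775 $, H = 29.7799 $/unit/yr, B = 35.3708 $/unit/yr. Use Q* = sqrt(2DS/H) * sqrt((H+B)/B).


sqrt(2DS/H) = 134.1917
sqrt((H+B)/B) = 1.3572
Q* = 134.1917 * 1.3572 = 182.1221

182.1221 units


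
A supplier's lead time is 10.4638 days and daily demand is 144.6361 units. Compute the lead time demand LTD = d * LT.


LTD = 144.6361 * 10.4638 = 1513.4432

1513.4432 units


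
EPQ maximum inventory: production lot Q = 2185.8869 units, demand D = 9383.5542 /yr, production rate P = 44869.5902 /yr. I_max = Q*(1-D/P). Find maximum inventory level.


D/P = 0.2091
1 - D/P = 0.7909
I_max = 2185.8869 * 0.7909 = 1728.7535

1728.7535 units


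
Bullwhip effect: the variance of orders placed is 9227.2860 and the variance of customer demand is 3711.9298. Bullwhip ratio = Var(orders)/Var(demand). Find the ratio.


BW = 9227.2860 / 3711.9298 = 2.4858

2.4858


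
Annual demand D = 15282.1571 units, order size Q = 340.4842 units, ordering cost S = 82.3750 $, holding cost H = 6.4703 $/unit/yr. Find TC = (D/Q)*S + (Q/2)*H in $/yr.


Ordering cost = D*S/Q = 3697.2867
Holding cost = Q*H/2 = 1101.5175
TC = 3697.2867 + 1101.5175 = 4798.8041

4798.8041 $/yr


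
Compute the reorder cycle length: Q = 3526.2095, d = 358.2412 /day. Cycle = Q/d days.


Cycle = 3526.2095 / 358.2412 = 9.8431

9.8431 days


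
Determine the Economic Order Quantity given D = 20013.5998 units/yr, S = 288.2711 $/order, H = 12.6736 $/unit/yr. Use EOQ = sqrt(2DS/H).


2*D*S = 2 * 20013.5998 * 288.2711 = 11538684.8586
2*D*S/H = 910450.4528
EOQ = sqrt(910450.4528) = 954.1753

954.1753 units


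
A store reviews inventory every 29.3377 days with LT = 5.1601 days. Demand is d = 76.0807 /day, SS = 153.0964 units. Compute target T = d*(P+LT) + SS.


P + LT = 34.4978
d*(P+LT) = 76.0807 * 34.4978 = 2624.6168
T = 2624.6168 + 153.0964 = 2777.7132

2777.7132 units


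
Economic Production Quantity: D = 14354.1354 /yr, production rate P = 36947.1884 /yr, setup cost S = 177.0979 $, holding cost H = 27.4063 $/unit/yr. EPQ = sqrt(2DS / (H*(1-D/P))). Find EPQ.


1 - D/P = 1 - 0.3885 = 0.6115
H*(1-D/P) = 16.7588
2DS = 5084174.4713
EPQ = sqrt(303372.7108) = 550.7928

550.7928 units


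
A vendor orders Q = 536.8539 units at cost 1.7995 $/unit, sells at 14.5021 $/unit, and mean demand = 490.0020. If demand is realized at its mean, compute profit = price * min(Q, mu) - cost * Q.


Sales at mu = min(536.8539, 490.0020) = 490.0020
Revenue = 14.5021 * 490.0020 = 7106.0580
Total cost = 1.7995 * 536.8539 = 966.0686
Profit = 7106.0580 - 966.0686 = 6139.9894

6139.9894 $


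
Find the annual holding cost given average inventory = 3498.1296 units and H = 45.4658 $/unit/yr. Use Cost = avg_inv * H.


Cost = 3498.1296 * 45.4658 = 159045.2608

159045.2608 $/yr


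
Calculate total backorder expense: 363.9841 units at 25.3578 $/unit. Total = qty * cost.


Total = 363.9841 * 25.3578 = 9229.8360

9229.8360 $


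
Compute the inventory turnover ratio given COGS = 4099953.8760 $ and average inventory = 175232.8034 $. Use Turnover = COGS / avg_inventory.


Turnover = 4099953.8760 / 175232.8034 = 23.3972

23.3972


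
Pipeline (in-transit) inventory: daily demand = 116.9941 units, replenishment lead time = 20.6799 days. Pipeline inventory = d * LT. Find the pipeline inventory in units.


Pipeline = 116.9941 * 20.6799 = 2419.4263

2419.4263 units


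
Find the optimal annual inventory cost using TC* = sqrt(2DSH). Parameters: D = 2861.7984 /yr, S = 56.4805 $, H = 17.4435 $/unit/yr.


2*D*S*H = 5638988.3127
TC* = sqrt(5638988.3127) = 2374.6554

2374.6554 $/yr


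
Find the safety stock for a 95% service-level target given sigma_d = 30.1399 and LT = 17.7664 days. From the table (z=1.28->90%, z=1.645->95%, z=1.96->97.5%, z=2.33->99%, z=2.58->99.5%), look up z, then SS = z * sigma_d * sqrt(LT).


From the table, SL = 95% corresponds to z = 1.645
sqrt(LT) = sqrt(17.7664) = 4.2150
SS = 1.645 * 30.1399 * 4.2150 = 208.9813

208.9813 units


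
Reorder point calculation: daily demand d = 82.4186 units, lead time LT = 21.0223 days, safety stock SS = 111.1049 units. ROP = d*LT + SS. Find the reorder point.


d*LT = 82.4186 * 21.0223 = 1732.6285
ROP = 1732.6285 + 111.1049 = 1843.7334

1843.7334 units


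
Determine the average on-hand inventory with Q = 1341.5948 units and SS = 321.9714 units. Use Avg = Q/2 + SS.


Q/2 = 670.7974
Avg = 670.7974 + 321.9714 = 992.7688

992.7688 units


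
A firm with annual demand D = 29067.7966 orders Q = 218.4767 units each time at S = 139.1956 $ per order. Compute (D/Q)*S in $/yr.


Number of orders = D/Q = 133.0476
Cost = 133.0476 * 139.1956 = 18519.6380

18519.6380 $/yr


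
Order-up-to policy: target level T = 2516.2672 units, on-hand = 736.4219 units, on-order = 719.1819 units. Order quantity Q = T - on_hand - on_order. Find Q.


Inventory position = OH + OO = 736.4219 + 719.1819 = 1455.6038
Q = 2516.2672 - 1455.6038 = 1060.6634

1060.6634 units


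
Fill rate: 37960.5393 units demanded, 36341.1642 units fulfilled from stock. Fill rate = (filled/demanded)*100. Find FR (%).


FR = 36341.1642 / 37960.5393 * 100 = 95.7341

95.7341%


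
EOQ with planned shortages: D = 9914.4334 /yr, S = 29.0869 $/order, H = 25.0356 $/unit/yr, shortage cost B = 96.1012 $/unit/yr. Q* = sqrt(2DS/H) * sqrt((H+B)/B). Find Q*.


sqrt(2DS/H) = 151.7814
sqrt((H+B)/B) = 1.1227
Q* = 151.7814 * 1.1227 = 170.4089

170.4089 units


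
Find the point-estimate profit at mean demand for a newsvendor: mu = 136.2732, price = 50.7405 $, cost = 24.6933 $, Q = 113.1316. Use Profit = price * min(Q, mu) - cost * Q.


Sales at mu = min(113.1316, 136.2732) = 113.1316
Revenue = 50.7405 * 113.1316 = 5740.3539
Total cost = 24.6933 * 113.1316 = 2793.5925
Profit = 5740.3539 - 2793.5925 = 2946.7614

2946.7614 $


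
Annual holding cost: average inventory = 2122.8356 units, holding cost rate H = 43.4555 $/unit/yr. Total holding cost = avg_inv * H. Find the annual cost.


Cost = 2122.8356 * 43.4555 = 92248.8824

92248.8824 $/yr


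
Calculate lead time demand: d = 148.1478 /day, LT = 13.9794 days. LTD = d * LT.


LTD = 148.1478 * 13.9794 = 2071.0174

2071.0174 units


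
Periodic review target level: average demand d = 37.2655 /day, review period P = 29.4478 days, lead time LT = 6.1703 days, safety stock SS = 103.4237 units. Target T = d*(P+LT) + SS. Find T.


P + LT = 35.6181
d*(P+LT) = 37.2655 * 35.6181 = 1327.3263
T = 1327.3263 + 103.4237 = 1430.7500

1430.7500 units


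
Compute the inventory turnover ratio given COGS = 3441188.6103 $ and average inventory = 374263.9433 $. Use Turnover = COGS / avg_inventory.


Turnover = 3441188.6103 / 374263.9433 = 9.1946

9.1946


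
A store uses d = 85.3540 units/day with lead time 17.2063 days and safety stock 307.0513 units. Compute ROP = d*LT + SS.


d*LT = 85.3540 * 17.2063 = 1468.6265
ROP = 1468.6265 + 307.0513 = 1775.6778

1775.6778 units


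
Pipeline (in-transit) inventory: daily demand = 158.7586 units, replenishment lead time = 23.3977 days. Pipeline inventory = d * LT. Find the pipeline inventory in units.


Pipeline = 158.7586 * 23.3977 = 3714.5861

3714.5861 units


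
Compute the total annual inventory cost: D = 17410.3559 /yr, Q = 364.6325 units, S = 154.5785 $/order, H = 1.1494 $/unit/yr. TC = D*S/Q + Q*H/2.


Ordering cost = D*S/Q = 7380.7647
Holding cost = Q*H/2 = 209.5543
TC = 7380.7647 + 209.5543 = 7590.3190

7590.3190 $/yr


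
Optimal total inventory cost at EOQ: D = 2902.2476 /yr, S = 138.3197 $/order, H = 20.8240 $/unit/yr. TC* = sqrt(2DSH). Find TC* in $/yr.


2*D*S*H = 16719090.5469
TC* = sqrt(16719090.5469) = 4088.8985

4088.8985 $/yr


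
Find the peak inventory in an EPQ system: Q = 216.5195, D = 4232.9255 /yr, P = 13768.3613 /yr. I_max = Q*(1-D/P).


D/P = 0.3074
1 - D/P = 0.6926
I_max = 216.5195 * 0.6926 = 149.9531

149.9531 units


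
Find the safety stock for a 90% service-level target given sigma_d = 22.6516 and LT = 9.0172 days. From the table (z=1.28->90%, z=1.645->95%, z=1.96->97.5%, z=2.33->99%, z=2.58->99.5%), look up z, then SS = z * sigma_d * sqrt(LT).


From the table, SL = 90% corresponds to z = 1.28
sqrt(LT) = sqrt(9.0172) = 3.0029
SS = 1.28 * 22.6516 * 3.0029 = 87.0652

87.0652 units


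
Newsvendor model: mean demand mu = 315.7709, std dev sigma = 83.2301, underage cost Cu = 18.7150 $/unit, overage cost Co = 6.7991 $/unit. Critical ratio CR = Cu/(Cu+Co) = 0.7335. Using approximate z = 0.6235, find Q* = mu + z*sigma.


CR = Cu/(Cu+Co) = 18.7150/(18.7150+6.7991) = 0.7335
z = 0.6235
Q* = 315.7709 + 0.6235 * 83.2301 = 367.6649

367.6649 units


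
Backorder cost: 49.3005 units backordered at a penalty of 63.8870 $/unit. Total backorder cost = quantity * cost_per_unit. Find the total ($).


Total = 49.3005 * 63.8870 = 3149.6610

3149.6610 $


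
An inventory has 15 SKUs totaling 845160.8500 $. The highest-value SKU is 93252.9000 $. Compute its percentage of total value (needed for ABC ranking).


Top item = 93252.9000
Total = 845160.8500
Percentage = 93252.9000 / 845160.8500 * 100 = 11.0337

11.0337%


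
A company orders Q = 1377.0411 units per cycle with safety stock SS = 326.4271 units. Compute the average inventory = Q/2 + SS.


Q/2 = 688.5205
Avg = 688.5205 + 326.4271 = 1014.9476

1014.9476 units


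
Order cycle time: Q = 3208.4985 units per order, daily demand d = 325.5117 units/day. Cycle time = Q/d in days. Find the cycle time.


Cycle = 3208.4985 / 325.5117 = 9.8568

9.8568 days


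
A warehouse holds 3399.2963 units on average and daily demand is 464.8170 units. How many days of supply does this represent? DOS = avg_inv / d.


DOS = 3399.2963 / 464.8170 = 7.3132

7.3132 days


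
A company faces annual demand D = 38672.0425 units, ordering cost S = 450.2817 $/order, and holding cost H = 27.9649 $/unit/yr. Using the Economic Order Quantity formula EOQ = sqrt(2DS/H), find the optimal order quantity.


2*D*S = 2 * 38672.0425 * 450.2817 = 34826626.0787
2*D*S/H = 1245369.2335
EOQ = sqrt(1245369.2335) = 1115.9611

1115.9611 units


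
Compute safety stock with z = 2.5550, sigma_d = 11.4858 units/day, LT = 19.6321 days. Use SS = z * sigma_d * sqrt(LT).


sqrt(LT) = sqrt(19.6321) = 4.4308
SS = 2.5550 * 11.4858 * 4.4308 = 130.0276

130.0276 units


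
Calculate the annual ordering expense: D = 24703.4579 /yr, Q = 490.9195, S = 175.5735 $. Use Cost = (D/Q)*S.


Number of orders = D/Q = 50.3208
Cost = 50.3208 * 175.5735 = 8834.9975

8834.9975 $/yr


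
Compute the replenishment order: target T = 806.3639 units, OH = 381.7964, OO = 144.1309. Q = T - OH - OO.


Inventory position = OH + OO = 381.7964 + 144.1309 = 525.9273
Q = 806.3639 - 525.9273 = 280.4366

280.4366 units


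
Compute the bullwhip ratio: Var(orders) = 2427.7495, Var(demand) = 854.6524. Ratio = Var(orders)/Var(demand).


BW = 2427.7495 / 854.6524 = 2.8406

2.8406


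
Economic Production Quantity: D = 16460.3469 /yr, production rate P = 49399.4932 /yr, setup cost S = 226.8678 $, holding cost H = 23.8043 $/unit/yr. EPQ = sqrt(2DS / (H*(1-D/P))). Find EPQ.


1 - D/P = 1 - 0.3332 = 0.6668
H*(1-D/P) = 15.8725
2DS = 7468645.3769
EPQ = sqrt(470540.0326) = 685.9592

685.9592 units


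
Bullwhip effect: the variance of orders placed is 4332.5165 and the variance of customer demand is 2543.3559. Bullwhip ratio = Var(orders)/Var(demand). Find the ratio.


BW = 4332.5165 / 2543.3559 = 1.7035

1.7035


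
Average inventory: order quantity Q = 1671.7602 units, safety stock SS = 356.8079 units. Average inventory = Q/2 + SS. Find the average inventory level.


Q/2 = 835.8801
Avg = 835.8801 + 356.8079 = 1192.6880

1192.6880 units


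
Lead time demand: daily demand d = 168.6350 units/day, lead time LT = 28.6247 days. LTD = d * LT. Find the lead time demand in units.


LTD = 168.6350 * 28.6247 = 4827.1263

4827.1263 units


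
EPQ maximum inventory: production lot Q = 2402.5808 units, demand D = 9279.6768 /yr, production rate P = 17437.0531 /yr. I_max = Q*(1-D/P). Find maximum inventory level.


D/P = 0.5322
1 - D/P = 0.4678
I_max = 2402.5808 * 0.4678 = 1123.9718

1123.9718 units


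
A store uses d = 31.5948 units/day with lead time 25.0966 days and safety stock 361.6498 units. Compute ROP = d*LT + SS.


d*LT = 31.5948 * 25.0966 = 792.9221
ROP = 792.9221 + 361.6498 = 1154.5719

1154.5719 units


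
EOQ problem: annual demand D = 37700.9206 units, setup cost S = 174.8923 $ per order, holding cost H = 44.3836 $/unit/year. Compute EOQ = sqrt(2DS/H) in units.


2*D*S = 2 * 37700.9206 * 174.8923 = 13187201.4317
2*D*S/H = 297118.7878
EOQ = sqrt(297118.7878) = 545.0860

545.0860 units


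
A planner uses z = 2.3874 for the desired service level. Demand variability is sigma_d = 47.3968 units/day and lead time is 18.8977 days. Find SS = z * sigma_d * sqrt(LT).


sqrt(LT) = sqrt(18.8977) = 4.3471
SS = 2.3874 * 47.3968 * 4.3471 = 491.9021

491.9021 units


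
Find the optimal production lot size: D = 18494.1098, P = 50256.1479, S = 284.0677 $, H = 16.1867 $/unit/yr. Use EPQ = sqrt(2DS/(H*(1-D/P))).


1 - D/P = 1 - 0.3680 = 0.6320
H*(1-D/P) = 10.2300
2DS = 10507158.4689
EPQ = sqrt(1027088.3412) = 1013.4537

1013.4537 units


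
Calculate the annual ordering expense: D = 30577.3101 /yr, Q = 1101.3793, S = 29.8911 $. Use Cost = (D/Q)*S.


Number of orders = D/Q = 27.7627
Cost = 27.7627 * 29.8911 = 829.8589

829.8589 $/yr


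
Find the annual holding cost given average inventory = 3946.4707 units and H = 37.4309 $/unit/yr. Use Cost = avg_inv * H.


Cost = 3946.4707 * 37.4309 = 147719.9501

147719.9501 $/yr
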